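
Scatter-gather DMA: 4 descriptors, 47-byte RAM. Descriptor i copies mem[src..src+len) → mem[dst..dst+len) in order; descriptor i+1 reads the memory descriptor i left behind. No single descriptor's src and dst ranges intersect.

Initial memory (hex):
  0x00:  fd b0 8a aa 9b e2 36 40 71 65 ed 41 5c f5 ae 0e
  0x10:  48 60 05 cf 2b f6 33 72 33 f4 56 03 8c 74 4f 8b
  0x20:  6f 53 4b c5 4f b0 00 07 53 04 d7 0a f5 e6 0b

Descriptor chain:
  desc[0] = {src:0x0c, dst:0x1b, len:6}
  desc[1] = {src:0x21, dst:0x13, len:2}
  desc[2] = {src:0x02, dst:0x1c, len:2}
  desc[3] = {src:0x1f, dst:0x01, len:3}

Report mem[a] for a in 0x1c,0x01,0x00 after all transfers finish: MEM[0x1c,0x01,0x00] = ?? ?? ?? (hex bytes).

MEM[0x1c,0x01,0x00] = 8a 48 fd

D0: mem[0x1b..0x20] <- [5c f5 ae 0e 48 60]
D1: mem[0x13..0x14] <- [53 4b]
D2: mem[0x1c..0x1d] <- [8a aa]
D3: mem[0x01..0x03] <- [48 60 53]
query mem[0x1c]=0x8a, mem[0x01]=0x48, mem[0x00]=0xfd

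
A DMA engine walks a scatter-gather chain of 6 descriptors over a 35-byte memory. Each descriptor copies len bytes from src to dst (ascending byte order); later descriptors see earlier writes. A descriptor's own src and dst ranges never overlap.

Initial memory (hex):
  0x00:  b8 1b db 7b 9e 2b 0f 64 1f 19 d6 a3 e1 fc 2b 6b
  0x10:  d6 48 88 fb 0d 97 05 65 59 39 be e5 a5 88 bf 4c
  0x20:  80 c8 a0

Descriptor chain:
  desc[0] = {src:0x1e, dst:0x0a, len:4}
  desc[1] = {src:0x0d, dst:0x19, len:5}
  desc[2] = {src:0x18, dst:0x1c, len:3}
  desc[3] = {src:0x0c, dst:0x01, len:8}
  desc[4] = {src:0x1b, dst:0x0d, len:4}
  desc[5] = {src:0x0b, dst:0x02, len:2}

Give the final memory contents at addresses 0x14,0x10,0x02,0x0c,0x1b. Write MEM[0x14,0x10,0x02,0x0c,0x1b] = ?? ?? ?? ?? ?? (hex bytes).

  after D0: wrote 4B at 0x0a = bf4c80c8
  after D1: wrote 5B at 0x19 = c82b6bd648
  after D2: wrote 3B at 0x1c = 59c82b
  after D3: wrote 8B at 0x01 = 80c82b6bd64888fb
  after D4: wrote 4B at 0x0d = 6b59c82b
  after D5: wrote 2B at 0x02 = 4c80
query mem[0x14]=0x0d, mem[0x10]=0x2b, mem[0x02]=0x4c, mem[0x0c]=0x80, mem[0x1b]=0x6b

MEM[0x14,0x10,0x02,0x0c,0x1b] = 0d 2b 4c 80 6b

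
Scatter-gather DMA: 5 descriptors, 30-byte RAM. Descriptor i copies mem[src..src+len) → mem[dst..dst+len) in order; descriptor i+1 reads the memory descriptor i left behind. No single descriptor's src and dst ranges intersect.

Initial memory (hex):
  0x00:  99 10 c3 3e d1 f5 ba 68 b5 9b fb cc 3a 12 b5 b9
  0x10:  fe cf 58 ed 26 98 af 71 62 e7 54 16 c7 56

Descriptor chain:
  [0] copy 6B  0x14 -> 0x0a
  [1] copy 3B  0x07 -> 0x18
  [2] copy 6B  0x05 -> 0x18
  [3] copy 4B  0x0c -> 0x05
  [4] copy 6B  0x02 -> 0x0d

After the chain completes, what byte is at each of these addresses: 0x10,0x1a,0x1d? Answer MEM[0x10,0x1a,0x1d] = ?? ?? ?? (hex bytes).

MEM[0x10,0x1a,0x1d] = af 68 26

[0] 0x14->0x0a len=6 : 26 98 af 71 62 e7
[1] 0x07->0x18 len=3 : 68 b5 9b
[2] 0x05->0x18 len=6 : f5 ba 68 b5 9b 26
[3] 0x0c->0x05 len=4 : af 71 62 e7
[4] 0x02->0x0d len=6 : c3 3e d1 af 71 62
query mem[0x10]=0xaf, mem[0x1a]=0x68, mem[0x1d]=0x26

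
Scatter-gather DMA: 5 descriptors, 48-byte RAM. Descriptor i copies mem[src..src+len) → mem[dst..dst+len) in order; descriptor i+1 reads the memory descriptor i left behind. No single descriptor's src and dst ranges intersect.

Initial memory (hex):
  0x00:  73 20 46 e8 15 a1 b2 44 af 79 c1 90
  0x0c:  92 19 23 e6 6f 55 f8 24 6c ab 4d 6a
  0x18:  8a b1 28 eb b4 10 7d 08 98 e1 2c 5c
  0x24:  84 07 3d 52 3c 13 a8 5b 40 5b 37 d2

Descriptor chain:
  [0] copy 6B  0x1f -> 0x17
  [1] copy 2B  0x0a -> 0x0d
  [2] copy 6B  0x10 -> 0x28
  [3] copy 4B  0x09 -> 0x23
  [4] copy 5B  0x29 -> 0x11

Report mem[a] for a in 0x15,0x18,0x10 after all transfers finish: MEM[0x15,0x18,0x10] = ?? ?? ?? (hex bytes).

MEM[0x15,0x18,0x10] = ab 98 6f

  after D0: wrote 6B at 0x17 = 0898e12c5c84
  after D1: wrote 2B at 0x0d = c190
  after D2: wrote 6B at 0x28 = 6f55f8246cab
  after D3: wrote 4B at 0x23 = 79c19092
  after D4: wrote 5B at 0x11 = 55f8246cab
query mem[0x15]=0xab, mem[0x18]=0x98, mem[0x10]=0x6f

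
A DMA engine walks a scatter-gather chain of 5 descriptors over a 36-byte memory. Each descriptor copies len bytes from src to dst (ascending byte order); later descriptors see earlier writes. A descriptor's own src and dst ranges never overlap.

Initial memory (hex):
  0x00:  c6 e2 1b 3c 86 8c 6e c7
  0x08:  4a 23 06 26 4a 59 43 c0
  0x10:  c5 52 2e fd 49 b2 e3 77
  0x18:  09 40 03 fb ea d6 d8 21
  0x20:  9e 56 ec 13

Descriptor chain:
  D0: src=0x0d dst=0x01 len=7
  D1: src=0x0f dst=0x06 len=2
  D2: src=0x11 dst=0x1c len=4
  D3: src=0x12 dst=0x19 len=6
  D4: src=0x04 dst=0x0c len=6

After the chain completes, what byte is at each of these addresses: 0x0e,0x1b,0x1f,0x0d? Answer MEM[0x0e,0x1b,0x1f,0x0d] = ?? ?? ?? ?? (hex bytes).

[0] 0x0d->0x01 len=7 : 59 43 c0 c5 52 2e fd
[1] 0x0f->0x06 len=2 : c0 c5
[2] 0x11->0x1c len=4 : 52 2e fd 49
[3] 0x12->0x19 len=6 : 2e fd 49 b2 e3 77
[4] 0x04->0x0c len=6 : c5 52 c0 c5 4a 23
query mem[0x0e]=0xc0, mem[0x1b]=0x49, mem[0x1f]=0x49, mem[0x0d]=0x52

MEM[0x0e,0x1b,0x1f,0x0d] = c0 49 49 52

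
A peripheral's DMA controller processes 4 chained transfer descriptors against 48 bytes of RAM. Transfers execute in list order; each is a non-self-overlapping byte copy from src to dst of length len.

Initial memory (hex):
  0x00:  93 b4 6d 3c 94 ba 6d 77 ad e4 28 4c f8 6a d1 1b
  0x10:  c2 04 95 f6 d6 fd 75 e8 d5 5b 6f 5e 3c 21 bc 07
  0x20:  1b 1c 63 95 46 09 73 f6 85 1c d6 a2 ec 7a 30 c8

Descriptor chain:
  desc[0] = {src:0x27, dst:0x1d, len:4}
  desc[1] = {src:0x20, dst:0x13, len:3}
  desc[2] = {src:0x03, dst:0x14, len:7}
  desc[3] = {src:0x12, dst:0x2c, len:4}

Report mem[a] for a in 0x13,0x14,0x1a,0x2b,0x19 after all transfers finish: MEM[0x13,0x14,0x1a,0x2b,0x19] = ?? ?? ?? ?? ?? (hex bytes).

#0 dst[0x1d+4] := {0xf6,0x85,0x1c,0xd6}
#1 dst[0x13+3] := {0xd6,0x1c,0x63}
#2 dst[0x14+7] := {0x3c,0x94,0xba,0x6d,0x77,0xad,0xe4}
#3 dst[0x2c+4] := {0x95,0xd6,0x3c,0x94}
query mem[0x13]=0xd6, mem[0x14]=0x3c, mem[0x1a]=0xe4, mem[0x2b]=0xa2, mem[0x19]=0xad

MEM[0x13,0x14,0x1a,0x2b,0x19] = d6 3c e4 a2 ad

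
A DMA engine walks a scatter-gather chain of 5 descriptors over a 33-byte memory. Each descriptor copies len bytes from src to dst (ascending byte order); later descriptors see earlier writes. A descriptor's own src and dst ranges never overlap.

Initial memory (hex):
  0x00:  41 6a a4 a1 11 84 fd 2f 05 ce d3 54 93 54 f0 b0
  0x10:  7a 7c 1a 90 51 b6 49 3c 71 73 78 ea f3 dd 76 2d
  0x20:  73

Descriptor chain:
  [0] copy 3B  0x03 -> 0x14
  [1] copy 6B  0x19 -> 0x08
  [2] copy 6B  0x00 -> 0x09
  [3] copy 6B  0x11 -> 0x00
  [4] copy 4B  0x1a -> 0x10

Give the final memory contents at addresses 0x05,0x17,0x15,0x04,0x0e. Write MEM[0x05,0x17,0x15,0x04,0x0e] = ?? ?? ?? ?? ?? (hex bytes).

  after D0: wrote 3B at 0x14 = a11184
  after D1: wrote 6B at 0x08 = 7378eaf3dd76
  after D2: wrote 6B at 0x09 = 416aa4a11184
  after D3: wrote 6B at 0x00 = 7c1a90a11184
  after D4: wrote 4B at 0x10 = 78eaf3dd
query mem[0x05]=0x84, mem[0x17]=0x3c, mem[0x15]=0x11, mem[0x04]=0x11, mem[0x0e]=0x84

MEM[0x05,0x17,0x15,0x04,0x0e] = 84 3c 11 11 84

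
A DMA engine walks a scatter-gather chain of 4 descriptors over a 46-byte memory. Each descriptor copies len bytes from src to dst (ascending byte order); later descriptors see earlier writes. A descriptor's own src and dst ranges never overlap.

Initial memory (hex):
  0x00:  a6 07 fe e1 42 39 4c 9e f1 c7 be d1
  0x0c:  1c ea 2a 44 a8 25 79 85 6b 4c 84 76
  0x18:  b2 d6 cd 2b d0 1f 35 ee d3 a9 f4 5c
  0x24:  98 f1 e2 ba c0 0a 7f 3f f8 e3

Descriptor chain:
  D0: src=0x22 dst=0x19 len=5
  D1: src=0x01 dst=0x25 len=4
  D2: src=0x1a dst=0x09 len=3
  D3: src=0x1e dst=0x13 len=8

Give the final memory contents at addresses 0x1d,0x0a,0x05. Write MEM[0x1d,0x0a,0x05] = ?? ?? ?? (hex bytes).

D0: mem[0x19..0x1d] <- [f4 5c 98 f1 e2]
D1: mem[0x25..0x28] <- [07 fe e1 42]
D2: mem[0x09..0x0b] <- [5c 98 f1]
D3: mem[0x13..0x1a] <- [35 ee d3 a9 f4 5c 98 07]
query mem[0x1d]=0xe2, mem[0x0a]=0x98, mem[0x05]=0x39

MEM[0x1d,0x0a,0x05] = e2 98 39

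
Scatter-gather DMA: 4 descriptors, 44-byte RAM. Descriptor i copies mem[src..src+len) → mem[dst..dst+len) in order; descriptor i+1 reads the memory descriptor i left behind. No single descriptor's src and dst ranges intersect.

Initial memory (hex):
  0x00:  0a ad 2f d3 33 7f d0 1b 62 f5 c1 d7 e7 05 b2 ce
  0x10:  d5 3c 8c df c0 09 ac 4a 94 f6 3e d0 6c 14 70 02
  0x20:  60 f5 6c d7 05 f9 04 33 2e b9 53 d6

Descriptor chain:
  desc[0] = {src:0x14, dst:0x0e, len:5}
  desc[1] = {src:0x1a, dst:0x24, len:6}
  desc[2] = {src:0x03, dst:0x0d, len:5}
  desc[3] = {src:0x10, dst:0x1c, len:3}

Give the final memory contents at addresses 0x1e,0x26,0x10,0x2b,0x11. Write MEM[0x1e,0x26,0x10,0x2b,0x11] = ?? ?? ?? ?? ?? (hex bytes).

[0] 0x14->0x0e len=5 : c0 09 ac 4a 94
[1] 0x1a->0x24 len=6 : 3e d0 6c 14 70 02
[2] 0x03->0x0d len=5 : d3 33 7f d0 1b
[3] 0x10->0x1c len=3 : d0 1b 94
query mem[0x1e]=0x94, mem[0x26]=0x6c, mem[0x10]=0xd0, mem[0x2b]=0xd6, mem[0x11]=0x1b

MEM[0x1e,0x26,0x10,0x2b,0x11] = 94 6c d0 d6 1b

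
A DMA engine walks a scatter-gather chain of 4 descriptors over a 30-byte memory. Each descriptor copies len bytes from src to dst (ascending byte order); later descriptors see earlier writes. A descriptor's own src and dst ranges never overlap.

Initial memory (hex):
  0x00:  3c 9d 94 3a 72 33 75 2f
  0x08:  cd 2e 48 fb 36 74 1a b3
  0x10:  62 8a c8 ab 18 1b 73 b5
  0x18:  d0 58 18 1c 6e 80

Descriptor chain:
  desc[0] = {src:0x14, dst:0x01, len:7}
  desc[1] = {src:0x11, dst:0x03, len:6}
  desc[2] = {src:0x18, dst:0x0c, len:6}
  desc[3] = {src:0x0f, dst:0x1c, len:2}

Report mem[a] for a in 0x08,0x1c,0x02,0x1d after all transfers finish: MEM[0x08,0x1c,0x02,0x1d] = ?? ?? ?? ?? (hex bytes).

D0: mem[0x01..0x07] <- [18 1b 73 b5 d0 58 18]
D1: mem[0x03..0x08] <- [8a c8 ab 18 1b 73]
D2: mem[0x0c..0x11] <- [d0 58 18 1c 6e 80]
D3: mem[0x1c..0x1d] <- [1c 6e]
query mem[0x08]=0x73, mem[0x1c]=0x1c, mem[0x02]=0x1b, mem[0x1d]=0x6e

MEM[0x08,0x1c,0x02,0x1d] = 73 1c 1b 6e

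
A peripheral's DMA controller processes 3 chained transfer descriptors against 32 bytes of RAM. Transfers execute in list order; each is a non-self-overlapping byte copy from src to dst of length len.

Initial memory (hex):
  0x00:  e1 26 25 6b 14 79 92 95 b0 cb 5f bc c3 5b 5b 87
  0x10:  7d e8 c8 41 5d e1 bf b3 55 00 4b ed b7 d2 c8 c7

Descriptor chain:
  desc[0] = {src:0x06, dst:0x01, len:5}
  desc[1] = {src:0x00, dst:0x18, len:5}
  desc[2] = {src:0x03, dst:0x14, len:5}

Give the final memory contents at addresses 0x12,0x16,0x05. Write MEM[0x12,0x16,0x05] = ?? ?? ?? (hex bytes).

[0] 0x06->0x01 len=5 : 92 95 b0 cb 5f
[1] 0x00->0x18 len=5 : e1 92 95 b0 cb
[2] 0x03->0x14 len=5 : b0 cb 5f 92 95
query mem[0x12]=0xc8, mem[0x16]=0x5f, mem[0x05]=0x5f

MEM[0x12,0x16,0x05] = c8 5f 5f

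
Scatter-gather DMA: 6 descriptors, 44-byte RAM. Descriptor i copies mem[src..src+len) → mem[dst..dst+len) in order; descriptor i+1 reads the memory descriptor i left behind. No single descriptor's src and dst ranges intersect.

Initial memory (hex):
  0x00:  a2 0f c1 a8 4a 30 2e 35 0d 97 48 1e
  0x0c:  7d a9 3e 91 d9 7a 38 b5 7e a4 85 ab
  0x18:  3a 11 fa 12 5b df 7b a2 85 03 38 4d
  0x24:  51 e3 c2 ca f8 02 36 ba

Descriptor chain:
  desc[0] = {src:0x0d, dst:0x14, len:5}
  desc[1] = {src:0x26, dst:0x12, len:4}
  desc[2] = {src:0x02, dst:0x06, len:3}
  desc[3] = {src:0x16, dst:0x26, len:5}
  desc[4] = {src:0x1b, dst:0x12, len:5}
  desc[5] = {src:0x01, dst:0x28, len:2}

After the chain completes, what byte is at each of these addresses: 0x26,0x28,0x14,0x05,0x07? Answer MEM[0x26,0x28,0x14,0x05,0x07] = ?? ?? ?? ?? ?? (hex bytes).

MEM[0x26,0x28,0x14,0x05,0x07] = 91 0f df 30 a8

[0] 0x0d->0x14 len=5 : a9 3e 91 d9 7a
[1] 0x26->0x12 len=4 : c2 ca f8 02
[2] 0x02->0x06 len=3 : c1 a8 4a
[3] 0x16->0x26 len=5 : 91 d9 7a 11 fa
[4] 0x1b->0x12 len=5 : 12 5b df 7b a2
[5] 0x01->0x28 len=2 : 0f c1
query mem[0x26]=0x91, mem[0x28]=0x0f, mem[0x14]=0xdf, mem[0x05]=0x30, mem[0x07]=0xa8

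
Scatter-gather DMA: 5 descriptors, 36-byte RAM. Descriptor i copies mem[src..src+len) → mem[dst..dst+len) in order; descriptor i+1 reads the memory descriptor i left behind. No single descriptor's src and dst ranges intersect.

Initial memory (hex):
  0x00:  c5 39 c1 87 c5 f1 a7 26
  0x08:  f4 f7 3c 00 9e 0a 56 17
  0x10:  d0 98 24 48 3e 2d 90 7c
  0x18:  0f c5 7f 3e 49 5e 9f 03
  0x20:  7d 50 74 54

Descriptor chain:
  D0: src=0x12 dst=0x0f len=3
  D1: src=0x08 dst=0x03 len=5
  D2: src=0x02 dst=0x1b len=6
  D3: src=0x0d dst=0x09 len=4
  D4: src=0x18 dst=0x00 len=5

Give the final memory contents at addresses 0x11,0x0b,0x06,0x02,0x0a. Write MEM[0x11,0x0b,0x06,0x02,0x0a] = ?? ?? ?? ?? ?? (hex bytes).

MEM[0x11,0x0b,0x06,0x02,0x0a] = 3e 24 00 7f 56

D0: mem[0x0f..0x11] <- [24 48 3e]
D1: mem[0x03..0x07] <- [f4 f7 3c 00 9e]
D2: mem[0x1b..0x20] <- [c1 f4 f7 3c 00 9e]
D3: mem[0x09..0x0c] <- [0a 56 24 48]
D4: mem[0x00..0x04] <- [0f c5 7f c1 f4]
query mem[0x11]=0x3e, mem[0x0b]=0x24, mem[0x06]=0x00, mem[0x02]=0x7f, mem[0x0a]=0x56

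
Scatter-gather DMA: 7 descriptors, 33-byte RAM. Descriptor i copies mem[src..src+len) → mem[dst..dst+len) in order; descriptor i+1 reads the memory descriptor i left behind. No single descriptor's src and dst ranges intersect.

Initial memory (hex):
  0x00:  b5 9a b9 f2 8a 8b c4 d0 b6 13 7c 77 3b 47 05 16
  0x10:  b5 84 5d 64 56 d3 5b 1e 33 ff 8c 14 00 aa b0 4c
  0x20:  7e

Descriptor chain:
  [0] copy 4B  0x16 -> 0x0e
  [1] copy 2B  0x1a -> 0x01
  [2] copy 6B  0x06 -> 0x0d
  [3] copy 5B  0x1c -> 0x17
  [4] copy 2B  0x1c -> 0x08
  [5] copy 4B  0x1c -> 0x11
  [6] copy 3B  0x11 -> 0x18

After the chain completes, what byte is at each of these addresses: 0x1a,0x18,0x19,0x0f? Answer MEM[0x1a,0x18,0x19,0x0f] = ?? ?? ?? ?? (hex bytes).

#0 dst[0x0e+4] := {0x5b,0x1e,0x33,0xff}
#1 dst[0x01+2] := {0x8c,0x14}
#2 dst[0x0d+6] := {0xc4,0xd0,0xb6,0x13,0x7c,0x77}
#3 dst[0x17+5] := {0x00,0xaa,0xb0,0x4c,0x7e}
#4 dst[0x08+2] := {0x00,0xaa}
#5 dst[0x11+4] := {0x00,0xaa,0xb0,0x4c}
#6 dst[0x18+3] := {0x00,0xaa,0xb0}
query mem[0x1a]=0xb0, mem[0x18]=0x00, mem[0x19]=0xaa, mem[0x0f]=0xb6

MEM[0x1a,0x18,0x19,0x0f] = b0 00 aa b6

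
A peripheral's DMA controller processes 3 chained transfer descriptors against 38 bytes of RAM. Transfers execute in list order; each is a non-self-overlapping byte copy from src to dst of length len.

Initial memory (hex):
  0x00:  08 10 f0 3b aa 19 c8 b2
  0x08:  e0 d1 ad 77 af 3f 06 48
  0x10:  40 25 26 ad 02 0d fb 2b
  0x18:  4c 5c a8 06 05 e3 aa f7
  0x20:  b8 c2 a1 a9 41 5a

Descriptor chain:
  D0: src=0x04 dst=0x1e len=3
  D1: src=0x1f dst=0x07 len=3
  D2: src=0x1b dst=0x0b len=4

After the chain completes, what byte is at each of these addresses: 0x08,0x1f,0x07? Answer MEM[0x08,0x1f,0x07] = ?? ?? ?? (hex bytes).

#0 dst[0x1e+3] := {0xaa,0x19,0xc8}
#1 dst[0x07+3] := {0x19,0xc8,0xc2}
#2 dst[0x0b+4] := {0x06,0x05,0xe3,0xaa}
query mem[0x08]=0xc8, mem[0x1f]=0x19, mem[0x07]=0x19

MEM[0x08,0x1f,0x07] = c8 19 19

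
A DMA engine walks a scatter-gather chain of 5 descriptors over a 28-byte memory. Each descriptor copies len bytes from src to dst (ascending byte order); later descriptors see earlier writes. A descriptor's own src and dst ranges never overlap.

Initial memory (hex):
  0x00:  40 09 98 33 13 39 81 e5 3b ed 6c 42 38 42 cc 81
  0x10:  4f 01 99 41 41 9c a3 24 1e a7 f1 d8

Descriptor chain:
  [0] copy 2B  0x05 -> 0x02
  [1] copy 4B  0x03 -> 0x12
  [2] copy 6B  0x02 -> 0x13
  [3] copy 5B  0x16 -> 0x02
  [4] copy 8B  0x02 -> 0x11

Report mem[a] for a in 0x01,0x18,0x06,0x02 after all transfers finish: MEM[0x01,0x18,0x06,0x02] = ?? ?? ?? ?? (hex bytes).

[0] 0x05->0x02 len=2 : 39 81
[1] 0x03->0x12 len=4 : 81 13 39 81
[2] 0x02->0x13 len=6 : 39 81 13 39 81 e5
[3] 0x16->0x02 len=5 : 39 81 e5 a7 f1
[4] 0x02->0x11 len=8 : 39 81 e5 a7 f1 e5 3b ed
query mem[0x01]=0x09, mem[0x18]=0xed, mem[0x06]=0xf1, mem[0x02]=0x39

MEM[0x01,0x18,0x06,0x02] = 09 ed f1 39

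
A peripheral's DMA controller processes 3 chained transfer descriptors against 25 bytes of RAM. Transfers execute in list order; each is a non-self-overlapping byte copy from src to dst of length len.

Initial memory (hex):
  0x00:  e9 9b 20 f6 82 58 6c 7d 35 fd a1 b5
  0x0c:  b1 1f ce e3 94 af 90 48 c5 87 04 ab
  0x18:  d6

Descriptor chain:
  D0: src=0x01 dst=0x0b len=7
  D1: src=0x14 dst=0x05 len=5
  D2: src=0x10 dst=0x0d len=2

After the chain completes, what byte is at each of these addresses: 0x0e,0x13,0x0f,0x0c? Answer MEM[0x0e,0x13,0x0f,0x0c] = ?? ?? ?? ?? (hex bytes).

D0: mem[0x0b..0x11] <- [9b 20 f6 82 58 6c 7d]
D1: mem[0x05..0x09] <- [c5 87 04 ab d6]
D2: mem[0x0d..0x0e] <- [6c 7d]
query mem[0x0e]=0x7d, mem[0x13]=0x48, mem[0x0f]=0x58, mem[0x0c]=0x20

MEM[0x0e,0x13,0x0f,0x0c] = 7d 48 58 20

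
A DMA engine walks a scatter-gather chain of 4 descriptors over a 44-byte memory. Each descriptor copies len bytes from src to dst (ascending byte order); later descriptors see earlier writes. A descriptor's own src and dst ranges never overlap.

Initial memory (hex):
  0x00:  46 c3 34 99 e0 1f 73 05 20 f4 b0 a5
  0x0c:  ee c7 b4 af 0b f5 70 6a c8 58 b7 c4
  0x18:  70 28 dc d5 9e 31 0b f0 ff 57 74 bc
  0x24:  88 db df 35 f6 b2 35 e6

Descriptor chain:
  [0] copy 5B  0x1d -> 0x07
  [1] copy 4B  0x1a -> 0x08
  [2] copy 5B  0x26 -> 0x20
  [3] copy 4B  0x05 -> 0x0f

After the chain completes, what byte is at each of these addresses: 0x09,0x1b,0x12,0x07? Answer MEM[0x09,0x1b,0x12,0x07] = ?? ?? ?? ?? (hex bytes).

  after D0: wrote 5B at 0x07 = 310bf0ff57
  after D1: wrote 4B at 0x08 = dcd59e31
  after D2: wrote 5B at 0x20 = df35f6b235
  after D3: wrote 4B at 0x0f = 1f7331dc
query mem[0x09]=0xd5, mem[0x1b]=0xd5, mem[0x12]=0xdc, mem[0x07]=0x31

MEM[0x09,0x1b,0x12,0x07] = d5 d5 dc 31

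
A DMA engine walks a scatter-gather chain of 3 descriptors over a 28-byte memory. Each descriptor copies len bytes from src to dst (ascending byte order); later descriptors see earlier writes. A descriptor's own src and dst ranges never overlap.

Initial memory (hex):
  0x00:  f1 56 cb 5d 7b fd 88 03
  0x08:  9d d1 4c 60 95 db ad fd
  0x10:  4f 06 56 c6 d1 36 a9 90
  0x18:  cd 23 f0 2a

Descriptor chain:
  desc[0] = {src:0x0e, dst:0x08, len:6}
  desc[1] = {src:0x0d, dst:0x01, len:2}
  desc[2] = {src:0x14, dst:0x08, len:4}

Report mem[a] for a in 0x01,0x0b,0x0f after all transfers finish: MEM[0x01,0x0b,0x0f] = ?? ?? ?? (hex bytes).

MEM[0x01,0x0b,0x0f] = c6 90 fd

[0] 0x0e->0x08 len=6 : ad fd 4f 06 56 c6
[1] 0x0d->0x01 len=2 : c6 ad
[2] 0x14->0x08 len=4 : d1 36 a9 90
query mem[0x01]=0xc6, mem[0x0b]=0x90, mem[0x0f]=0xfd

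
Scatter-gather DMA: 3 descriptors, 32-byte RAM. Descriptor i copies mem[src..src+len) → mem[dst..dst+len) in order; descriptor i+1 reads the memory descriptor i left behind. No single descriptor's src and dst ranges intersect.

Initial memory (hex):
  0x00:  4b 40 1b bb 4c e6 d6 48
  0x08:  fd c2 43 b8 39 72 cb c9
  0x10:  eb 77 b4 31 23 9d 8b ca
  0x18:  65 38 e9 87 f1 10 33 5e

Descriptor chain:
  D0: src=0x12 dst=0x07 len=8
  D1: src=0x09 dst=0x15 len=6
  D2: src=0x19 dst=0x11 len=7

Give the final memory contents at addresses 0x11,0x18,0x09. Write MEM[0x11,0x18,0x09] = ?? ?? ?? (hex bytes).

MEM[0x11,0x18,0x09] = 65 ca 23

#0 dst[0x07+8] := {0xb4,0x31,0x23,0x9d,0x8b,0xca,0x65,0x38}
#1 dst[0x15+6] := {0x23,0x9d,0x8b,0xca,0x65,0x38}
#2 dst[0x11+7] := {0x65,0x38,0x87,0xf1,0x10,0x33,0x5e}
query mem[0x11]=0x65, mem[0x18]=0xca, mem[0x09]=0x23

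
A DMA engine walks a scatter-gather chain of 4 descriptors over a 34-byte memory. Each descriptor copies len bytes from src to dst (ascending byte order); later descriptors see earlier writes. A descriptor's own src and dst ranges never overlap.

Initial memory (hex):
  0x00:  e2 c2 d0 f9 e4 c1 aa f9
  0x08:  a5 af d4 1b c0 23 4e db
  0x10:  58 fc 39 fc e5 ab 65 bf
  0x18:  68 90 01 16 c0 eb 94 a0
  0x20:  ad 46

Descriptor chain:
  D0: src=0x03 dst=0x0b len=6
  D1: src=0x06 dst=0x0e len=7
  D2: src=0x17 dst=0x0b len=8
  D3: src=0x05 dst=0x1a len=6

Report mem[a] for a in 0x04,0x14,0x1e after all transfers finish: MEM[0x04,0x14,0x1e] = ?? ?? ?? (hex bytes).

MEM[0x04,0x14,0x1e] = e4 e4 af

  after D0: wrote 6B at 0x0b = f9e4c1aaf9a5
  after D1: wrote 7B at 0x0e = aaf9a5afd4f9e4
  after D2: wrote 8B at 0x0b = bf68900116c0eb94
  after D3: wrote 6B at 0x1a = c1aaf9a5afd4
query mem[0x04]=0xe4, mem[0x14]=0xe4, mem[0x1e]=0xaf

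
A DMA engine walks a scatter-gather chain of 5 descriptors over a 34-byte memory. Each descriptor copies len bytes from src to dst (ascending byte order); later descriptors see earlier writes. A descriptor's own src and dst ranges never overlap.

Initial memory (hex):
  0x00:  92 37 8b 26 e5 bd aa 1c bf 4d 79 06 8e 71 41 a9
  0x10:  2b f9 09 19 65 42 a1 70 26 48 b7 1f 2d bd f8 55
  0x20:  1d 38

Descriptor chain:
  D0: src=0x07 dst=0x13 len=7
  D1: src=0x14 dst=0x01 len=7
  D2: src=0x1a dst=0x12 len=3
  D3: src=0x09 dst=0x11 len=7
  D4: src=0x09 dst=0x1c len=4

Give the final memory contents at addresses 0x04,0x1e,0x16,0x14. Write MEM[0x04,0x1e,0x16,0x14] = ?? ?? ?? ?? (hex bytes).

MEM[0x04,0x1e,0x16,0x14] = 06 06 41 8e

  after D0: wrote 7B at 0x13 = 1cbf4d79068e71
  after D1: wrote 7B at 0x01 = bf4d79068e71b7
  after D2: wrote 3B at 0x12 = b71f2d
  after D3: wrote 7B at 0x11 = 4d79068e7141a9
  after D4: wrote 4B at 0x1c = 4d79068e
query mem[0x04]=0x06, mem[0x1e]=0x06, mem[0x16]=0x41, mem[0x14]=0x8e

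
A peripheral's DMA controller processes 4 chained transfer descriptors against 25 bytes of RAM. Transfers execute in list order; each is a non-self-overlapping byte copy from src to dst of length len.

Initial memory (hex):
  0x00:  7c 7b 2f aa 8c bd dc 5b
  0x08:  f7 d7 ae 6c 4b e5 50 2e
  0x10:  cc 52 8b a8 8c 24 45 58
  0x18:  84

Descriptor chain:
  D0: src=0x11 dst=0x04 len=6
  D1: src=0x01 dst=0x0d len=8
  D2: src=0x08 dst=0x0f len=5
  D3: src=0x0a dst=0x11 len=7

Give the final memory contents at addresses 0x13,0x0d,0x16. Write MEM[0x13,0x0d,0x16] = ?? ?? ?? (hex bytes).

MEM[0x13,0x0d,0x16] = 4b 7b 24

  after D0: wrote 6B at 0x04 = 528ba88c2445
  after D1: wrote 8B at 0x0d = 7b2faa528ba88c24
  after D2: wrote 5B at 0x0f = 2445ae6c4b
  after D3: wrote 7B at 0x11 = ae6c4b7b2f2445
query mem[0x13]=0x4b, mem[0x0d]=0x7b, mem[0x16]=0x24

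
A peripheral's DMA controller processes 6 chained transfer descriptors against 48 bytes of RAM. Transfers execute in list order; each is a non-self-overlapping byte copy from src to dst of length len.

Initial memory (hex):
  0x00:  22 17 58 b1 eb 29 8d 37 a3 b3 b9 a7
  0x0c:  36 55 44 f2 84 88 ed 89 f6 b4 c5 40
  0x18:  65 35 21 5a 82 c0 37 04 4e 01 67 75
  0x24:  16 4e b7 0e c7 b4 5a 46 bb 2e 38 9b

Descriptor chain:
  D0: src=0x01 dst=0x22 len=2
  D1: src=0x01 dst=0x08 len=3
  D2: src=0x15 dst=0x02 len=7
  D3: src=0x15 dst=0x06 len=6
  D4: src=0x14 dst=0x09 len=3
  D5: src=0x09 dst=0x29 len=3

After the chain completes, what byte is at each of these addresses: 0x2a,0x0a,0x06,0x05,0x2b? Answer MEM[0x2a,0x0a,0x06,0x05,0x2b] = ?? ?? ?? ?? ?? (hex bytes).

MEM[0x2a,0x0a,0x06,0x05,0x2b] = b4 b4 b4 65 c5

D0: mem[0x22..0x23] <- [17 58]
D1: mem[0x08..0x0a] <- [17 58 b1]
D2: mem[0x02..0x08] <- [b4 c5 40 65 35 21 5a]
D3: mem[0x06..0x0b] <- [b4 c5 40 65 35 21]
D4: mem[0x09..0x0b] <- [f6 b4 c5]
D5: mem[0x29..0x2b] <- [f6 b4 c5]
query mem[0x2a]=0xb4, mem[0x0a]=0xb4, mem[0x06]=0xb4, mem[0x05]=0x65, mem[0x2b]=0xc5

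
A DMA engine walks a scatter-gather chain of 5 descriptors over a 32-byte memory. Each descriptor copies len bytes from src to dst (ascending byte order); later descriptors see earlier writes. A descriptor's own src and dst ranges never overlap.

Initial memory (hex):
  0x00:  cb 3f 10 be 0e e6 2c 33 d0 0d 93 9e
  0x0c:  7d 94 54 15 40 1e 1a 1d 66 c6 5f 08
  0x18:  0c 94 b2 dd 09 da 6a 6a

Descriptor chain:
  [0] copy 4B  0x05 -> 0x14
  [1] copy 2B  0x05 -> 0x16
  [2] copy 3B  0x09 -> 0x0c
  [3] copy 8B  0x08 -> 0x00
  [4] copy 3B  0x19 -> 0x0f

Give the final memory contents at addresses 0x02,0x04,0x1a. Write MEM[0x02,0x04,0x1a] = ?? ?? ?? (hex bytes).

MEM[0x02,0x04,0x1a] = 93 0d b2

[0] 0x05->0x14 len=4 : e6 2c 33 d0
[1] 0x05->0x16 len=2 : e6 2c
[2] 0x09->0x0c len=3 : 0d 93 9e
[3] 0x08->0x00 len=8 : d0 0d 93 9e 0d 93 9e 15
[4] 0x19->0x0f len=3 : 94 b2 dd
query mem[0x02]=0x93, mem[0x04]=0x0d, mem[0x1a]=0xb2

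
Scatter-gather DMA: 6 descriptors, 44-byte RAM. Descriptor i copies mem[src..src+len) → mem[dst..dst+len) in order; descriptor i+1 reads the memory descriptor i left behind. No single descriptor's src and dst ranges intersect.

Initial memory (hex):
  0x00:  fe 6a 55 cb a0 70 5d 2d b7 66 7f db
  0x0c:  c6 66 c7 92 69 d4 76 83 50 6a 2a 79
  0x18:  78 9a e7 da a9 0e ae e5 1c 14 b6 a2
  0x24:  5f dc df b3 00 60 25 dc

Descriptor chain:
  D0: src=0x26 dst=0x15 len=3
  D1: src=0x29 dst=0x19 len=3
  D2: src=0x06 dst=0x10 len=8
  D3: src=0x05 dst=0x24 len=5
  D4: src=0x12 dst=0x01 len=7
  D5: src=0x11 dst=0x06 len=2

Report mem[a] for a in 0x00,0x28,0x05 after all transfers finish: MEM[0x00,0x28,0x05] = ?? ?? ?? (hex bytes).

  after D0: wrote 3B at 0x15 = dfb300
  after D1: wrote 3B at 0x19 = 6025dc
  after D2: wrote 8B at 0x10 = 5d2db7667fdbc666
  after D3: wrote 5B at 0x24 = 705d2db766
  after D4: wrote 7B at 0x01 = b7667fdbc66678
  after D5: wrote 2B at 0x06 = 2db7
query mem[0x00]=0xfe, mem[0x28]=0x66, mem[0x05]=0xc6

MEM[0x00,0x28,0x05] = fe 66 c6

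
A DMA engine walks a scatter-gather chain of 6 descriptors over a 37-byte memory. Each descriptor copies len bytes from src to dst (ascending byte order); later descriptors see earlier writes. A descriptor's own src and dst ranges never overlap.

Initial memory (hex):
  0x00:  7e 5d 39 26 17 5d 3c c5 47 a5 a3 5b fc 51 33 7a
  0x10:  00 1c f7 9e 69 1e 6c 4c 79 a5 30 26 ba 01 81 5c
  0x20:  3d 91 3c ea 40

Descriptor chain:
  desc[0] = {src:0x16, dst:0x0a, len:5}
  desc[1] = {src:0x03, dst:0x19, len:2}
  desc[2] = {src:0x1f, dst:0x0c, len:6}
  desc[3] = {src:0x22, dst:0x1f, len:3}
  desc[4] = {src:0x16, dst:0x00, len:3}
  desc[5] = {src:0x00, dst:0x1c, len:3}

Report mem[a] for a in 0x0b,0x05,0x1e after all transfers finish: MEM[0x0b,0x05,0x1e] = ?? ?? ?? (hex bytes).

MEM[0x0b,0x05,0x1e] = 4c 5d 79

[0] 0x16->0x0a len=5 : 6c 4c 79 a5 30
[1] 0x03->0x19 len=2 : 26 17
[2] 0x1f->0x0c len=6 : 5c 3d 91 3c ea 40
[3] 0x22->0x1f len=3 : 3c ea 40
[4] 0x16->0x00 len=3 : 6c 4c 79
[5] 0x00->0x1c len=3 : 6c 4c 79
query mem[0x0b]=0x4c, mem[0x05]=0x5d, mem[0x1e]=0x79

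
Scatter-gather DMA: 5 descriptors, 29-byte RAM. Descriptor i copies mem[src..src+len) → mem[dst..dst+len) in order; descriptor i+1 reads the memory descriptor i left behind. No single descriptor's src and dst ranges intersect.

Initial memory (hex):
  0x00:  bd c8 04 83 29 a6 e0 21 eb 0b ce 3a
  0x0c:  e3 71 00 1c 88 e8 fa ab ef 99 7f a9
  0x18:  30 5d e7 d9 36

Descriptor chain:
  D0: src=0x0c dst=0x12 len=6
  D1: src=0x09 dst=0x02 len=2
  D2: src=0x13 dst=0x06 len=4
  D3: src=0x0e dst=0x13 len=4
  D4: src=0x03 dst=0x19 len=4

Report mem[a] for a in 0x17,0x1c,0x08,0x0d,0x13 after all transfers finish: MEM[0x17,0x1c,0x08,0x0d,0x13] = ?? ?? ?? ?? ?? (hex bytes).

  after D0: wrote 6B at 0x12 = e371001c88e8
  after D1: wrote 2B at 0x02 = 0bce
  after D2: wrote 4B at 0x06 = 71001c88
  after D3: wrote 4B at 0x13 = 001c88e8
  after D4: wrote 4B at 0x19 = ce29a671
query mem[0x17]=0xe8, mem[0x1c]=0x71, mem[0x08]=0x1c, mem[0x0d]=0x71, mem[0x13]=0x00

MEM[0x17,0x1c,0x08,0x0d,0x13] = e8 71 1c 71 00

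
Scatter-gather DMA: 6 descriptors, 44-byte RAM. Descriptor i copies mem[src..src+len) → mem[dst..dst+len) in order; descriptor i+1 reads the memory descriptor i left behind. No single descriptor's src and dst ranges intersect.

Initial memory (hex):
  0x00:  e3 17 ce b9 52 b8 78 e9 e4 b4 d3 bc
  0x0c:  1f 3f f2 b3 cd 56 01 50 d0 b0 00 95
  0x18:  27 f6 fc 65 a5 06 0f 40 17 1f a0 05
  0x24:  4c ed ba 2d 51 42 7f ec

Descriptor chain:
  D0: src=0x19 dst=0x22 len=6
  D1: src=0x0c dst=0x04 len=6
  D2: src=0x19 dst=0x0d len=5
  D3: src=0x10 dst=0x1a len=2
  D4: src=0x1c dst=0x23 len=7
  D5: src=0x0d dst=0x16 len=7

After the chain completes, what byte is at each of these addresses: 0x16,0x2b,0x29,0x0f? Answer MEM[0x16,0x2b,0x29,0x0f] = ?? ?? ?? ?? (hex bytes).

D0: mem[0x22..0x27] <- [f6 fc 65 a5 06 0f]
D1: mem[0x04..0x09] <- [1f 3f f2 b3 cd 56]
D2: mem[0x0d..0x11] <- [f6 fc 65 a5 06]
D3: mem[0x1a..0x1b] <- [a5 06]
D4: mem[0x23..0x29] <- [a5 06 0f 40 17 1f f6]
D5: mem[0x16..0x1c] <- [f6 fc 65 a5 06 01 50]
query mem[0x16]=0xf6, mem[0x2b]=0xec, mem[0x29]=0xf6, mem[0x0f]=0x65

MEM[0x16,0x2b,0x29,0x0f] = f6 ec f6 65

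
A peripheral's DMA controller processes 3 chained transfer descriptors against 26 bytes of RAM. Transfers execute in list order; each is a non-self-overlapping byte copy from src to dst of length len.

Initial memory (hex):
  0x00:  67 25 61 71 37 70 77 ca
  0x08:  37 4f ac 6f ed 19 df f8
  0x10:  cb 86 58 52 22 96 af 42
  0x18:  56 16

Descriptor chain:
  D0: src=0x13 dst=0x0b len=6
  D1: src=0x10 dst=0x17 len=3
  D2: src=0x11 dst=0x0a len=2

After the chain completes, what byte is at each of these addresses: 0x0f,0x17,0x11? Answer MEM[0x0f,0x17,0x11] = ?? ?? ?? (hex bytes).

MEM[0x0f,0x17,0x11] = 42 56 86

  after D0: wrote 6B at 0x0b = 522296af4256
  after D1: wrote 3B at 0x17 = 568658
  after D2: wrote 2B at 0x0a = 8658
query mem[0x0f]=0x42, mem[0x17]=0x56, mem[0x11]=0x86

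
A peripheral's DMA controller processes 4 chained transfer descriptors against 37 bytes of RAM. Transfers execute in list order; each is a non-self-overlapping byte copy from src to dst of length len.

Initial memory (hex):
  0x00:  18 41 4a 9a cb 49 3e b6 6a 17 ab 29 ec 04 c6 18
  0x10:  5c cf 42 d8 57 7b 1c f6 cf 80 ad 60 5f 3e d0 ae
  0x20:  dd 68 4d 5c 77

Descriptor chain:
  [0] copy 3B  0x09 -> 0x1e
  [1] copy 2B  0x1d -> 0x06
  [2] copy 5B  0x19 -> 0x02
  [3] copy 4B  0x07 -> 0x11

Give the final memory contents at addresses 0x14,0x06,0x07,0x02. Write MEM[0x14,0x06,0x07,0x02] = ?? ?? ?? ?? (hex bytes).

  after D0: wrote 3B at 0x1e = 17ab29
  after D1: wrote 2B at 0x06 = 3e17
  after D2: wrote 5B at 0x02 = 80ad605f3e
  after D3: wrote 4B at 0x11 = 176a17ab
query mem[0x14]=0xab, mem[0x06]=0x3e, mem[0x07]=0x17, mem[0x02]=0x80

MEM[0x14,0x06,0x07,0x02] = ab 3e 17 80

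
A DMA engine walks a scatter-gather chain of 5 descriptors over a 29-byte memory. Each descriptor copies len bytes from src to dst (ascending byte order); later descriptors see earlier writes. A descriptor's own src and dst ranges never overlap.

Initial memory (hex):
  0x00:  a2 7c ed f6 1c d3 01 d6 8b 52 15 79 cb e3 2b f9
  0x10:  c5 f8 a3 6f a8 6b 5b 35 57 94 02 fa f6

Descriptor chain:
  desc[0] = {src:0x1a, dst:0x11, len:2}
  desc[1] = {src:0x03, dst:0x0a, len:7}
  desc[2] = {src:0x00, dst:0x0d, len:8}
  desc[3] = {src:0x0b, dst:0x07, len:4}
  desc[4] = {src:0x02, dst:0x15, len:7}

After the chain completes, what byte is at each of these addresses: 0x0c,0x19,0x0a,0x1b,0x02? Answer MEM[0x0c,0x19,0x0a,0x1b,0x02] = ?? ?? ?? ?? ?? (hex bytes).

  after D0: wrote 2B at 0x11 = 02fa
  after D1: wrote 7B at 0x0a = f61cd301d68b52
  after D2: wrote 8B at 0x0d = a27cedf61cd301d6
  after D3: wrote 4B at 0x07 = 1cd3a27c
  after D4: wrote 7B at 0x15 = edf61cd3011cd3
query mem[0x0c]=0xd3, mem[0x19]=0x01, mem[0x0a]=0x7c, mem[0x1b]=0xd3, mem[0x02]=0xed

MEM[0x0c,0x19,0x0a,0x1b,0x02] = d3 01 7c d3 ed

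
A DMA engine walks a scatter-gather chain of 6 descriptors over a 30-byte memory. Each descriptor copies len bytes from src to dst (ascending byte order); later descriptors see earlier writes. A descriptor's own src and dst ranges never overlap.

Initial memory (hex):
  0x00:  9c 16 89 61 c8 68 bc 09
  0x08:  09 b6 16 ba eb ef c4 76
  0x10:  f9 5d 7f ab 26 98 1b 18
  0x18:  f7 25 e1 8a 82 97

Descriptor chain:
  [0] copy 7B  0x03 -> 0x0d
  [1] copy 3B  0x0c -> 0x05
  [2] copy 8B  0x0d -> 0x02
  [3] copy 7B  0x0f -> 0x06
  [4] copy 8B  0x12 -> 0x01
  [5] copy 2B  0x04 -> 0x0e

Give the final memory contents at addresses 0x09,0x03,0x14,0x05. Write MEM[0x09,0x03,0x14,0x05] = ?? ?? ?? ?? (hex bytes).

  after D0: wrote 7B at 0x0d = 61c868bc0909b6
  after D1: wrote 3B at 0x05 = eb61c8
  after D2: wrote 8B at 0x02 = 61c868bc0909b626
  after D3: wrote 7B at 0x06 = 68bc0909b62698
  after D4: wrote 8B at 0x01 = 09b626981b18f725
  after D5: wrote 2B at 0x0e = 981b
query mem[0x09]=0x09, mem[0x03]=0x26, mem[0x14]=0x26, mem[0x05]=0x1b

MEM[0x09,0x03,0x14,0x05] = 09 26 26 1b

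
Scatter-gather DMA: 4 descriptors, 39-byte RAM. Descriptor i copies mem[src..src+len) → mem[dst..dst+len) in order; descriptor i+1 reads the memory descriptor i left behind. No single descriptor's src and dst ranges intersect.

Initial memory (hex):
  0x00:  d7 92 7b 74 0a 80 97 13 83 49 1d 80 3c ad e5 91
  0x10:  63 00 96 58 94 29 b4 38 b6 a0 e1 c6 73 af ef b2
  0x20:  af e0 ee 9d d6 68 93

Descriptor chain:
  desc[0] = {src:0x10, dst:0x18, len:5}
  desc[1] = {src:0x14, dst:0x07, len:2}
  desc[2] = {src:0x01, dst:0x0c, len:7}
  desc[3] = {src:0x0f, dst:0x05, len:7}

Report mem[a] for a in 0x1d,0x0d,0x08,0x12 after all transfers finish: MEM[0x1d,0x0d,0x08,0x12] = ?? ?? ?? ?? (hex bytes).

[0] 0x10->0x18 len=5 : 63 00 96 58 94
[1] 0x14->0x07 len=2 : 94 29
[2] 0x01->0x0c len=7 : 92 7b 74 0a 80 97 94
[3] 0x0f->0x05 len=7 : 0a 80 97 94 58 94 29
query mem[0x1d]=0xaf, mem[0x0d]=0x7b, mem[0x08]=0x94, mem[0x12]=0x94

MEM[0x1d,0x0d,0x08,0x12] = af 7b 94 94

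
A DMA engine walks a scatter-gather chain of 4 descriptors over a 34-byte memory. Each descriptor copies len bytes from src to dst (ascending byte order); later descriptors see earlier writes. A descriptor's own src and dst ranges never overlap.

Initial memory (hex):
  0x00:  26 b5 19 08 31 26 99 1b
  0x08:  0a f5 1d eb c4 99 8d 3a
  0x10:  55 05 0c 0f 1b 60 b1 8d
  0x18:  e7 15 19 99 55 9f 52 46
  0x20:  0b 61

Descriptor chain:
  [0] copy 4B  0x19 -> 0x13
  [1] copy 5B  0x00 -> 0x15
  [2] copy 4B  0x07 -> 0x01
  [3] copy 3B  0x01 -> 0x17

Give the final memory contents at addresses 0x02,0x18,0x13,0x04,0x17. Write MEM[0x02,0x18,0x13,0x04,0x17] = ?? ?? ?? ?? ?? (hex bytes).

#0 dst[0x13+4] := {0x15,0x19,0x99,0x55}
#1 dst[0x15+5] := {0x26,0xb5,0x19,0x08,0x31}
#2 dst[0x01+4] := {0x1b,0x0a,0xf5,0x1d}
#3 dst[0x17+3] := {0x1b,0x0a,0xf5}
query mem[0x02]=0x0a, mem[0x18]=0x0a, mem[0x13]=0x15, mem[0x04]=0x1d, mem[0x17]=0x1b

MEM[0x02,0x18,0x13,0x04,0x17] = 0a 0a 15 1d 1b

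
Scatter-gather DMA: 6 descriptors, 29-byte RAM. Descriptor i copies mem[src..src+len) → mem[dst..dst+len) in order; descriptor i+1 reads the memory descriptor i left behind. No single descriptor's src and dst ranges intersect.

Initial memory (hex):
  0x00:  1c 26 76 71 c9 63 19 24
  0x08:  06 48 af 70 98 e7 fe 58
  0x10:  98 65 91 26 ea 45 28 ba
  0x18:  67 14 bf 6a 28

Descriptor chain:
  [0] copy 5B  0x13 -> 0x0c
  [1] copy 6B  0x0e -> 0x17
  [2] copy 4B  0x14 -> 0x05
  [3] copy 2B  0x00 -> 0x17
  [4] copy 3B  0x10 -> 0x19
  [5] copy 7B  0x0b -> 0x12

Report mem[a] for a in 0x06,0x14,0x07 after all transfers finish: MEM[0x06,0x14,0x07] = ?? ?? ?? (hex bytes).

D0: mem[0x0c..0x10] <- [26 ea 45 28 ba]
D1: mem[0x17..0x1c] <- [45 28 ba 65 91 26]
D2: mem[0x05..0x08] <- [ea 45 28 45]
D3: mem[0x17..0x18] <- [1c 26]
D4: mem[0x19..0x1b] <- [ba 65 91]
D5: mem[0x12..0x18] <- [70 26 ea 45 28 ba 65]
query mem[0x06]=0x45, mem[0x14]=0xea, mem[0x07]=0x28

MEM[0x06,0x14,0x07] = 45 ea 28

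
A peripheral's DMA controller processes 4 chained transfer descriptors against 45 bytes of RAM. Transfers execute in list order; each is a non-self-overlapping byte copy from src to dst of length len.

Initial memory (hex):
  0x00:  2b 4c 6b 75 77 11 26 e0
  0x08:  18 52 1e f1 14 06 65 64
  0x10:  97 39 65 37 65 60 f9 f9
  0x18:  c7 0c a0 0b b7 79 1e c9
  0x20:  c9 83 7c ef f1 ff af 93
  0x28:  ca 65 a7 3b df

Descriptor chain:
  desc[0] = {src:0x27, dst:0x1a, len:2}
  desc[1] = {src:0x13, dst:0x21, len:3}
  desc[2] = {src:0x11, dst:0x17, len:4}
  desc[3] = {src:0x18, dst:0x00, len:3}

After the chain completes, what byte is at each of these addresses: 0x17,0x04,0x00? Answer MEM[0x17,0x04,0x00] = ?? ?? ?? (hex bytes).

D0: mem[0x1a..0x1b] <- [93 ca]
D1: mem[0x21..0x23] <- [37 65 60]
D2: mem[0x17..0x1a] <- [39 65 37 65]
D3: mem[0x00..0x02] <- [65 37 65]
query mem[0x17]=0x39, mem[0x04]=0x77, mem[0x00]=0x65

MEM[0x17,0x04,0x00] = 39 77 65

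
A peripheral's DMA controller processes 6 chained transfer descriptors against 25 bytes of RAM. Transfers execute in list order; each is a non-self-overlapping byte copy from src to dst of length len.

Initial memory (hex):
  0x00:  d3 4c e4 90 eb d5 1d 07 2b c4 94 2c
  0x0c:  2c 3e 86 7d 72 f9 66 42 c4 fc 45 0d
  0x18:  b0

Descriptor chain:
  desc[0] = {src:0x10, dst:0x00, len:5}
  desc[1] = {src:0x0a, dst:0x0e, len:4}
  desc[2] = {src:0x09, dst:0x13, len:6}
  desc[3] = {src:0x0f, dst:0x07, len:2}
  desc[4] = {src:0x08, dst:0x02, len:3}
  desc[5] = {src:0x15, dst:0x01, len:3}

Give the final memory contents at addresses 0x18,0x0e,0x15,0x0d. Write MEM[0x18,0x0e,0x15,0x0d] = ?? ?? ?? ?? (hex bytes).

#0 dst[0x00+5] := {0x72,0xf9,0x66,0x42,0xc4}
#1 dst[0x0e+4] := {0x94,0x2c,0x2c,0x3e}
#2 dst[0x13+6] := {0xc4,0x94,0x2c,0x2c,0x3e,0x94}
#3 dst[0x07+2] := {0x2c,0x2c}
#4 dst[0x02+3] := {0x2c,0xc4,0x94}
#5 dst[0x01+3] := {0x2c,0x2c,0x3e}
query mem[0x18]=0x94, mem[0x0e]=0x94, mem[0x15]=0x2c, mem[0x0d]=0x3e

MEM[0x18,0x0e,0x15,0x0d] = 94 94 2c 3e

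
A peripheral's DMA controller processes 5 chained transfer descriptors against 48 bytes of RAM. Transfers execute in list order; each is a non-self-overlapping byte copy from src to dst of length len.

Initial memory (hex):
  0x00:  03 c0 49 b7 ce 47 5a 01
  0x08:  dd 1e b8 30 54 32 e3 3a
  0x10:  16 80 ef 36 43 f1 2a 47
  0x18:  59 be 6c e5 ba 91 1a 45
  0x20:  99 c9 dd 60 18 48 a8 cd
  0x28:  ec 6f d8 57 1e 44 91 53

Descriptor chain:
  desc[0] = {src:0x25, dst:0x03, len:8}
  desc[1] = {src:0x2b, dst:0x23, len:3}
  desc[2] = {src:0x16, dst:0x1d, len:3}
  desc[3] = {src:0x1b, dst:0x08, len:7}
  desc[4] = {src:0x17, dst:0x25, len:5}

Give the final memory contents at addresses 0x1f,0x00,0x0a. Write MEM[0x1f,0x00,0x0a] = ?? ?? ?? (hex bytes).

#0 dst[0x03+8] := {0x48,0xa8,0xcd,0xec,0x6f,0xd8,0x57,0x1e}
#1 dst[0x23+3] := {0x57,0x1e,0x44}
#2 dst[0x1d+3] := {0x2a,0x47,0x59}
#3 dst[0x08+7] := {0xe5,0xba,0x2a,0x47,0x59,0x99,0xc9}
#4 dst[0x25+5] := {0x47,0x59,0xbe,0x6c,0xe5}
query mem[0x1f]=0x59, mem[0x00]=0x03, mem[0x0a]=0x2a

MEM[0x1f,0x00,0x0a] = 59 03 2a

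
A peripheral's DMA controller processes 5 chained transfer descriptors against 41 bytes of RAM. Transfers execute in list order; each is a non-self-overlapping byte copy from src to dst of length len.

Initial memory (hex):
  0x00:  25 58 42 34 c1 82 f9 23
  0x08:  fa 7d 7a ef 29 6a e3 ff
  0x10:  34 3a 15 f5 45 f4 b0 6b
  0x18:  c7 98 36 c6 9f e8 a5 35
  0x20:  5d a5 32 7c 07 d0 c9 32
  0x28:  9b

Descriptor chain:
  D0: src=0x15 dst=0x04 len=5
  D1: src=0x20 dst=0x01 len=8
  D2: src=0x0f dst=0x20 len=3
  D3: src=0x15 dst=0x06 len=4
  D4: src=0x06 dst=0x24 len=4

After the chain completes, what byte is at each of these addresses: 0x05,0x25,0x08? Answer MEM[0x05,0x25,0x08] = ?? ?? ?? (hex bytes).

D0: mem[0x04..0x08] <- [f4 b0 6b c7 98]
D1: mem[0x01..0x08] <- [5d a5 32 7c 07 d0 c9 32]
D2: mem[0x20..0x22] <- [ff 34 3a]
D3: mem[0x06..0x09] <- [f4 b0 6b c7]
D4: mem[0x24..0x27] <- [f4 b0 6b c7]
query mem[0x05]=0x07, mem[0x25]=0xb0, mem[0x08]=0x6b

MEM[0x05,0x25,0x08] = 07 b0 6b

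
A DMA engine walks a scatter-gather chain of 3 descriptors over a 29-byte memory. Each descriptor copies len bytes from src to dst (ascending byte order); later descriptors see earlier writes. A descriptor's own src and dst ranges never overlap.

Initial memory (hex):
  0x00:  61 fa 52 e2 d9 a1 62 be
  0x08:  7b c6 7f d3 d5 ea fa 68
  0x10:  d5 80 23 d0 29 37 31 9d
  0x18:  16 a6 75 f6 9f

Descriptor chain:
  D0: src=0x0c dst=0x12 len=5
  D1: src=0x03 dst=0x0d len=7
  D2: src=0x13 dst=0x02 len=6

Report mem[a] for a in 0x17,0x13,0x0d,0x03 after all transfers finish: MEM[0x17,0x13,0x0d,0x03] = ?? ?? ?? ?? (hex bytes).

MEM[0x17,0x13,0x0d,0x03] = 9d c6 e2 fa

[0] 0x0c->0x12 len=5 : d5 ea fa 68 d5
[1] 0x03->0x0d len=7 : e2 d9 a1 62 be 7b c6
[2] 0x13->0x02 len=6 : c6 fa 68 d5 9d 16
query mem[0x17]=0x9d, mem[0x13]=0xc6, mem[0x0d]=0xe2, mem[0x03]=0xfa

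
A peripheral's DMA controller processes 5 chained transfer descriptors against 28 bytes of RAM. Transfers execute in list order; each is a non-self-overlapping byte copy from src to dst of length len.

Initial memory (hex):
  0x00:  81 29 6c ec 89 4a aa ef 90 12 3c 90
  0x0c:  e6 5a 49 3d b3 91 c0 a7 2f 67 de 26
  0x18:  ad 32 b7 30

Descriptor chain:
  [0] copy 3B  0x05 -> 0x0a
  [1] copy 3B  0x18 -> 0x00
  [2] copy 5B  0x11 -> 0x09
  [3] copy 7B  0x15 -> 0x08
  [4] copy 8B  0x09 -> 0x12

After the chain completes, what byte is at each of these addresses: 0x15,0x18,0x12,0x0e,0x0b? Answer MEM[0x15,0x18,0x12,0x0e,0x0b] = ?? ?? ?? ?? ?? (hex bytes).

MEM[0x15,0x18,0x12,0x0e,0x0b] = 32 3d de 30 ad

#0 dst[0x0a+3] := {0x4a,0xaa,0xef}
#1 dst[0x00+3] := {0xad,0x32,0xb7}
#2 dst[0x09+5] := {0x91,0xc0,0xa7,0x2f,0x67}
#3 dst[0x08+7] := {0x67,0xde,0x26,0xad,0x32,0xb7,0x30}
#4 dst[0x12+8] := {0xde,0x26,0xad,0x32,0xb7,0x30,0x3d,0xb3}
query mem[0x15]=0x32, mem[0x18]=0x3d, mem[0x12]=0xde, mem[0x0e]=0x30, mem[0x0b]=0xad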